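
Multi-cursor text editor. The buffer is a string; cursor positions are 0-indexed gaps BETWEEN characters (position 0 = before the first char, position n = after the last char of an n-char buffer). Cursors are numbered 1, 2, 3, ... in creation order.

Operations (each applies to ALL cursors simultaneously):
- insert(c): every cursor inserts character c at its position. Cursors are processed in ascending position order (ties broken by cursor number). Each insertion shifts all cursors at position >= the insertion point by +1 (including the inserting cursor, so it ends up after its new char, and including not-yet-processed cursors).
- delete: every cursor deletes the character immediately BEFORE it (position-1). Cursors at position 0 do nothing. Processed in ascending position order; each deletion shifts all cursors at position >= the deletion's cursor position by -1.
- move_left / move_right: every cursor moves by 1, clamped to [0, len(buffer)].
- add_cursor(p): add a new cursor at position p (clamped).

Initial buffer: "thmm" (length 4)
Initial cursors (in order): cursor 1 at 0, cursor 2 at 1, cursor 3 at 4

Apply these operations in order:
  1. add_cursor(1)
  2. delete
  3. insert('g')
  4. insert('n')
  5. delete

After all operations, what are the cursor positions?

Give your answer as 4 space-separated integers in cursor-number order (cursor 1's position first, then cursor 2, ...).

Answer: 3 3 6 3

Derivation:
After op 1 (add_cursor(1)): buffer="thmm" (len 4), cursors c1@0 c2@1 c4@1 c3@4, authorship ....
After op 2 (delete): buffer="hm" (len 2), cursors c1@0 c2@0 c4@0 c3@2, authorship ..
After op 3 (insert('g')): buffer="ggghmg" (len 6), cursors c1@3 c2@3 c4@3 c3@6, authorship 124..3
After op 4 (insert('n')): buffer="gggnnnhmgn" (len 10), cursors c1@6 c2@6 c4@6 c3@10, authorship 124124..33
After op 5 (delete): buffer="ggghmg" (len 6), cursors c1@3 c2@3 c4@3 c3@6, authorship 124..3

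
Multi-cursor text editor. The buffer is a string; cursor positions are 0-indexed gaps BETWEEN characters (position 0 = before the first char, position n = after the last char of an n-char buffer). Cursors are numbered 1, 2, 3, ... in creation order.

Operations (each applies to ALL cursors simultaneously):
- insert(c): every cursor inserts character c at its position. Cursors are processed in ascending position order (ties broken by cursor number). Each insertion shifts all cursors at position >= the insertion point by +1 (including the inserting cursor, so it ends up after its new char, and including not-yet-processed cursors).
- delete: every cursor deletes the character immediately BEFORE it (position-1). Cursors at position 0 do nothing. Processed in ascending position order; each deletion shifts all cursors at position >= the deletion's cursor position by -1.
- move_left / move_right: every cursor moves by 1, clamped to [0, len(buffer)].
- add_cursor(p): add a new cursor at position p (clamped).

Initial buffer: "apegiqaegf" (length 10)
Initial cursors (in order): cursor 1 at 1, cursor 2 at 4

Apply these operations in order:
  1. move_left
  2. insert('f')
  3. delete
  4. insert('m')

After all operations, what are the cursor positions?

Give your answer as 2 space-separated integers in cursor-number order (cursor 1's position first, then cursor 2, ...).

Answer: 1 5

Derivation:
After op 1 (move_left): buffer="apegiqaegf" (len 10), cursors c1@0 c2@3, authorship ..........
After op 2 (insert('f')): buffer="fapefgiqaegf" (len 12), cursors c1@1 c2@5, authorship 1...2.......
After op 3 (delete): buffer="apegiqaegf" (len 10), cursors c1@0 c2@3, authorship ..........
After op 4 (insert('m')): buffer="mapemgiqaegf" (len 12), cursors c1@1 c2@5, authorship 1...2.......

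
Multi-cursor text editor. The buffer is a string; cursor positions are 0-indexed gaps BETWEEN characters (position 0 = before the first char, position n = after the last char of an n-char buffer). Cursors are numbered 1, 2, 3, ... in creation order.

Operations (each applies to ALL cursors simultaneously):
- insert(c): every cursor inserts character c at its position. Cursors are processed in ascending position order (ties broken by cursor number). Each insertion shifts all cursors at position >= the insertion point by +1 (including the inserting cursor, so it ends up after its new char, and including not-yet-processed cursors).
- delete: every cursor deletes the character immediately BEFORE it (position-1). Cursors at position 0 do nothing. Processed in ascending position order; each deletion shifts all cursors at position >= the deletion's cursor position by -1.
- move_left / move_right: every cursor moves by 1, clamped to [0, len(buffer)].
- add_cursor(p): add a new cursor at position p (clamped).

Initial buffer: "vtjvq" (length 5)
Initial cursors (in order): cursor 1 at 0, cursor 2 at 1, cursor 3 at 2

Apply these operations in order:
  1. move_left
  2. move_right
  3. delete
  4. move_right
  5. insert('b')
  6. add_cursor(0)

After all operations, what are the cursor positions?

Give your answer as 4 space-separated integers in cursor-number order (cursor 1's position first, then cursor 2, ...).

Answer: 4 4 4 0

Derivation:
After op 1 (move_left): buffer="vtjvq" (len 5), cursors c1@0 c2@0 c3@1, authorship .....
After op 2 (move_right): buffer="vtjvq" (len 5), cursors c1@1 c2@1 c3@2, authorship .....
After op 3 (delete): buffer="jvq" (len 3), cursors c1@0 c2@0 c3@0, authorship ...
After op 4 (move_right): buffer="jvq" (len 3), cursors c1@1 c2@1 c3@1, authorship ...
After op 5 (insert('b')): buffer="jbbbvq" (len 6), cursors c1@4 c2@4 c3@4, authorship .123..
After op 6 (add_cursor(0)): buffer="jbbbvq" (len 6), cursors c4@0 c1@4 c2@4 c3@4, authorship .123..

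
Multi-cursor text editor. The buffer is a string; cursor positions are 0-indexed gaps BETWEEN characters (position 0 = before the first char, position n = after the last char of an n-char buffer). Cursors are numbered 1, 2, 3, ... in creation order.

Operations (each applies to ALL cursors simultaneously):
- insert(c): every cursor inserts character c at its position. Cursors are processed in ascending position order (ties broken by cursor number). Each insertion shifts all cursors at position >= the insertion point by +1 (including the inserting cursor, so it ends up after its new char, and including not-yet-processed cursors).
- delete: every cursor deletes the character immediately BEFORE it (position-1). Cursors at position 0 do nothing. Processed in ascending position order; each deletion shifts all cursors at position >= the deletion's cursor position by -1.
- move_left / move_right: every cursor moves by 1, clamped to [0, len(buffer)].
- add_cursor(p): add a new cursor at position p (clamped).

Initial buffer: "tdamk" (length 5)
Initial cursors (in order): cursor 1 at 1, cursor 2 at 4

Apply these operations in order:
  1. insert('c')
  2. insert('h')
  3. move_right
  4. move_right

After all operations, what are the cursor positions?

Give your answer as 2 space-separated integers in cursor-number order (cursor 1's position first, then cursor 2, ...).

After op 1 (insert('c')): buffer="tcdamck" (len 7), cursors c1@2 c2@6, authorship .1...2.
After op 2 (insert('h')): buffer="tchdamchk" (len 9), cursors c1@3 c2@8, authorship .11...22.
After op 3 (move_right): buffer="tchdamchk" (len 9), cursors c1@4 c2@9, authorship .11...22.
After op 4 (move_right): buffer="tchdamchk" (len 9), cursors c1@5 c2@9, authorship .11...22.

Answer: 5 9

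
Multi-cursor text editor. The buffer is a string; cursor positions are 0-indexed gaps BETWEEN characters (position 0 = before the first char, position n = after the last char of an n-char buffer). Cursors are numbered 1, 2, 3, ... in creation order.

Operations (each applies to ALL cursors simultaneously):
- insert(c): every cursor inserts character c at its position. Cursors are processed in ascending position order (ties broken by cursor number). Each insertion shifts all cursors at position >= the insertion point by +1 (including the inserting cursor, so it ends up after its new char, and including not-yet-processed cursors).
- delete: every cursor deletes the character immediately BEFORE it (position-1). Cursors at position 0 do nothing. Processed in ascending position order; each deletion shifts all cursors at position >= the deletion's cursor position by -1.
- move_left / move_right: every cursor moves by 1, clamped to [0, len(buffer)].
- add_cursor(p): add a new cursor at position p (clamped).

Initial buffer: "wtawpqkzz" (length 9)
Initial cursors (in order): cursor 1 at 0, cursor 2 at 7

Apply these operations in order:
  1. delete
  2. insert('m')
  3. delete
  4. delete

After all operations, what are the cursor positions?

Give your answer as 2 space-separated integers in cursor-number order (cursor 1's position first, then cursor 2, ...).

After op 1 (delete): buffer="wtawpqzz" (len 8), cursors c1@0 c2@6, authorship ........
After op 2 (insert('m')): buffer="mwtawpqmzz" (len 10), cursors c1@1 c2@8, authorship 1......2..
After op 3 (delete): buffer="wtawpqzz" (len 8), cursors c1@0 c2@6, authorship ........
After op 4 (delete): buffer="wtawpzz" (len 7), cursors c1@0 c2@5, authorship .......

Answer: 0 5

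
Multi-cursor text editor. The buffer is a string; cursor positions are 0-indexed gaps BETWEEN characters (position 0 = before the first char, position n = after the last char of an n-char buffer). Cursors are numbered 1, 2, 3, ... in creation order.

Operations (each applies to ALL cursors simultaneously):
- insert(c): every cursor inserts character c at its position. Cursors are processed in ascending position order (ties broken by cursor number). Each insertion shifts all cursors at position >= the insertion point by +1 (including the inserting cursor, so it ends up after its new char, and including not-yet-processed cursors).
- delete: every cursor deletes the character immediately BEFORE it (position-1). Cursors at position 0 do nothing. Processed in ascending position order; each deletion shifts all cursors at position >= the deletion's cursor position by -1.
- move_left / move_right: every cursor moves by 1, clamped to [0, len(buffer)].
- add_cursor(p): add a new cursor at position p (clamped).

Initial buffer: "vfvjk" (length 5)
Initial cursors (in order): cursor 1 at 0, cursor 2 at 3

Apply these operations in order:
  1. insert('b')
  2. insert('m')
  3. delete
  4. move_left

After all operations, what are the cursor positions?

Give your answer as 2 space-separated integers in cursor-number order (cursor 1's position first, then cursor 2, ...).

After op 1 (insert('b')): buffer="bvfvbjk" (len 7), cursors c1@1 c2@5, authorship 1...2..
After op 2 (insert('m')): buffer="bmvfvbmjk" (len 9), cursors c1@2 c2@7, authorship 11...22..
After op 3 (delete): buffer="bvfvbjk" (len 7), cursors c1@1 c2@5, authorship 1...2..
After op 4 (move_left): buffer="bvfvbjk" (len 7), cursors c1@0 c2@4, authorship 1...2..

Answer: 0 4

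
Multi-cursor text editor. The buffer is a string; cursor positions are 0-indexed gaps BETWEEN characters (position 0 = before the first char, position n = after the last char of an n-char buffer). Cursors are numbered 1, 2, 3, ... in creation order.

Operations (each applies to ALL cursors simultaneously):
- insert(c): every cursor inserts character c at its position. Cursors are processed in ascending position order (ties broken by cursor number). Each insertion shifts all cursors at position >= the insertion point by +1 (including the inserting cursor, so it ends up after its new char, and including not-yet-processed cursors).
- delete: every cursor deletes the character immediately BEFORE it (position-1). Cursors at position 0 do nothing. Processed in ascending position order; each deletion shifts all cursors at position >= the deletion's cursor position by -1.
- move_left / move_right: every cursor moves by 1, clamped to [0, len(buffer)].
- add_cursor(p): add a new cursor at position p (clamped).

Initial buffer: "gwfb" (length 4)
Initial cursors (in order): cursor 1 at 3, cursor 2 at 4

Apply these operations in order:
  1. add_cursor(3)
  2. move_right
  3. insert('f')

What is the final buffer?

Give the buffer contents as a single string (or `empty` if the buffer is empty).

After op 1 (add_cursor(3)): buffer="gwfb" (len 4), cursors c1@3 c3@3 c2@4, authorship ....
After op 2 (move_right): buffer="gwfb" (len 4), cursors c1@4 c2@4 c3@4, authorship ....
After op 3 (insert('f')): buffer="gwfbfff" (len 7), cursors c1@7 c2@7 c3@7, authorship ....123

Answer: gwfbfff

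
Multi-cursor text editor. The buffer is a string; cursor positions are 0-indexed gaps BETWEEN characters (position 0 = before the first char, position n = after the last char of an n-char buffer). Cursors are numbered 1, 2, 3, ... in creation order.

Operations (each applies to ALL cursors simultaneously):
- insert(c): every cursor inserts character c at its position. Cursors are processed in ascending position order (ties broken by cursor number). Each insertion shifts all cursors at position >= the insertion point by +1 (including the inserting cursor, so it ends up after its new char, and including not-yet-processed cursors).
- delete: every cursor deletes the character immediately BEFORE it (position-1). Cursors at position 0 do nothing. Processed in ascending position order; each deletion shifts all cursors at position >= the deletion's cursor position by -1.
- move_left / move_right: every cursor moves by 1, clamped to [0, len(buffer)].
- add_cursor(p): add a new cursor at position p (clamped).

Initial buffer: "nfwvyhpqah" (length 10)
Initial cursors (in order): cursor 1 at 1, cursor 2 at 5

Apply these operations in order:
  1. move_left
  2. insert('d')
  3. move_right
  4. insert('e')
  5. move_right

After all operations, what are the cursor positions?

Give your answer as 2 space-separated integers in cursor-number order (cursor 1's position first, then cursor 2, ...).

Answer: 4 10

Derivation:
After op 1 (move_left): buffer="nfwvyhpqah" (len 10), cursors c1@0 c2@4, authorship ..........
After op 2 (insert('d')): buffer="dnfwvdyhpqah" (len 12), cursors c1@1 c2@6, authorship 1....2......
After op 3 (move_right): buffer="dnfwvdyhpqah" (len 12), cursors c1@2 c2@7, authorship 1....2......
After op 4 (insert('e')): buffer="dnefwvdyehpqah" (len 14), cursors c1@3 c2@9, authorship 1.1...2.2.....
After op 5 (move_right): buffer="dnefwvdyehpqah" (len 14), cursors c1@4 c2@10, authorship 1.1...2.2.....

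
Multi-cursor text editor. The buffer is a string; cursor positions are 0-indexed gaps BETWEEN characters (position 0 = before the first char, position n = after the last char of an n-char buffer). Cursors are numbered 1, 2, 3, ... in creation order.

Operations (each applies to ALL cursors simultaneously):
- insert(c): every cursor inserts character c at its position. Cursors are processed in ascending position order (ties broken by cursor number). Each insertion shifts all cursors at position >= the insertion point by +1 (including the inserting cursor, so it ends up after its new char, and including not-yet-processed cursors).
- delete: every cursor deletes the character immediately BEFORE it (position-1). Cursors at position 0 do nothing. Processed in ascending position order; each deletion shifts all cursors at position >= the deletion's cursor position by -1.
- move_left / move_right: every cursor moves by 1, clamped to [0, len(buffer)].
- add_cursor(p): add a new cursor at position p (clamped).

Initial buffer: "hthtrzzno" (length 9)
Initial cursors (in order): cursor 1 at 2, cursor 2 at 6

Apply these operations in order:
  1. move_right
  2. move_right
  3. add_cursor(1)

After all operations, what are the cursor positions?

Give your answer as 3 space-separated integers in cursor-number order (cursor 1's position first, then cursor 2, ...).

Answer: 4 8 1

Derivation:
After op 1 (move_right): buffer="hthtrzzno" (len 9), cursors c1@3 c2@7, authorship .........
After op 2 (move_right): buffer="hthtrzzno" (len 9), cursors c1@4 c2@8, authorship .........
After op 3 (add_cursor(1)): buffer="hthtrzzno" (len 9), cursors c3@1 c1@4 c2@8, authorship .........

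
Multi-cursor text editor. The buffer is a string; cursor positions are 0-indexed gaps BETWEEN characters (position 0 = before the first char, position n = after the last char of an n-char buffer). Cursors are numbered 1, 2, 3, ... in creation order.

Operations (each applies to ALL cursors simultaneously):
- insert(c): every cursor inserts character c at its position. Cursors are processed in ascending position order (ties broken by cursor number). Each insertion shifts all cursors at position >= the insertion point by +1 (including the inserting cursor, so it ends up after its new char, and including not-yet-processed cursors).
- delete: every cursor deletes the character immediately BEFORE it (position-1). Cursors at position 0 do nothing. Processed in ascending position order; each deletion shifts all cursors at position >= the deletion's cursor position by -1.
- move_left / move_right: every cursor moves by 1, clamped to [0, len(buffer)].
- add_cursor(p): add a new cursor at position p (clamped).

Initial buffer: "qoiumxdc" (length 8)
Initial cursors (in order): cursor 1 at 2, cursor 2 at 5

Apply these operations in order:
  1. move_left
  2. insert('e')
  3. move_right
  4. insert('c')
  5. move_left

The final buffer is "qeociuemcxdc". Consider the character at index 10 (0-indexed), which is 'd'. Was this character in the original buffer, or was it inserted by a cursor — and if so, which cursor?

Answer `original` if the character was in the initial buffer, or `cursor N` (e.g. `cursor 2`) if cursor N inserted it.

After op 1 (move_left): buffer="qoiumxdc" (len 8), cursors c1@1 c2@4, authorship ........
After op 2 (insert('e')): buffer="qeoiuemxdc" (len 10), cursors c1@2 c2@6, authorship .1...2....
After op 3 (move_right): buffer="qeoiuemxdc" (len 10), cursors c1@3 c2@7, authorship .1...2....
After op 4 (insert('c')): buffer="qeociuemcxdc" (len 12), cursors c1@4 c2@9, authorship .1.1..2.2...
After op 5 (move_left): buffer="qeociuemcxdc" (len 12), cursors c1@3 c2@8, authorship .1.1..2.2...
Authorship (.=original, N=cursor N): . 1 . 1 . . 2 . 2 . . .
Index 10: author = original

Answer: original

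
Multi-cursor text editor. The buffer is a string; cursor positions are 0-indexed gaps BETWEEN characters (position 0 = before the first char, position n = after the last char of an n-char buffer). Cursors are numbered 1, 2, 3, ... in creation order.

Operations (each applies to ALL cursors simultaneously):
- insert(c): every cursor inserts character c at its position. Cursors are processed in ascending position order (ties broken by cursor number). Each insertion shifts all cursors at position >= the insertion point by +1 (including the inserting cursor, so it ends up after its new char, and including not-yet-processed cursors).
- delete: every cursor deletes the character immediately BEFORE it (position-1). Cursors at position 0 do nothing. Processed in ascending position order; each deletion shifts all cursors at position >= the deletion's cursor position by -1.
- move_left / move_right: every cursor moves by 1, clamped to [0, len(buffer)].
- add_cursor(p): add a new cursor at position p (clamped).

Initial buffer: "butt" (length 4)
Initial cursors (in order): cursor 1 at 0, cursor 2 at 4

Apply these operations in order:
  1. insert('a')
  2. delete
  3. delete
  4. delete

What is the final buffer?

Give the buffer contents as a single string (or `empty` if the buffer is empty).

Answer: bu

Derivation:
After op 1 (insert('a')): buffer="abutta" (len 6), cursors c1@1 c2@6, authorship 1....2
After op 2 (delete): buffer="butt" (len 4), cursors c1@0 c2@4, authorship ....
After op 3 (delete): buffer="but" (len 3), cursors c1@0 c2@3, authorship ...
After op 4 (delete): buffer="bu" (len 2), cursors c1@0 c2@2, authorship ..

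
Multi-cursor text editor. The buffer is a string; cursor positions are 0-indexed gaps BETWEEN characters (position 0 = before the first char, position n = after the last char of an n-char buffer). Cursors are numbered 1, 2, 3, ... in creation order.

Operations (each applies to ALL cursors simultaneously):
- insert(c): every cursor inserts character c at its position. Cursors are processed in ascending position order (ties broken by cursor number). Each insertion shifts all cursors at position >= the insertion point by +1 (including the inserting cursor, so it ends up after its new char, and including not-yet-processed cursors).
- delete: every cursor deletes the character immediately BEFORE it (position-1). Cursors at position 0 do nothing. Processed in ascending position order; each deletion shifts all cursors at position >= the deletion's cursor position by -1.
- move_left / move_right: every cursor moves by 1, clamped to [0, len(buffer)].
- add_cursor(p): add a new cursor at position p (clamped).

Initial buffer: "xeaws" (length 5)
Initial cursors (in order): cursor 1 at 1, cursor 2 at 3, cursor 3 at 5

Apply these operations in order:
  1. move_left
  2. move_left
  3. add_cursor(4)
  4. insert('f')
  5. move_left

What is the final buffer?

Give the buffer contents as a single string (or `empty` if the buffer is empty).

Answer: fxfeafwfs

Derivation:
After op 1 (move_left): buffer="xeaws" (len 5), cursors c1@0 c2@2 c3@4, authorship .....
After op 2 (move_left): buffer="xeaws" (len 5), cursors c1@0 c2@1 c3@3, authorship .....
After op 3 (add_cursor(4)): buffer="xeaws" (len 5), cursors c1@0 c2@1 c3@3 c4@4, authorship .....
After op 4 (insert('f')): buffer="fxfeafwfs" (len 9), cursors c1@1 c2@3 c3@6 c4@8, authorship 1.2..3.4.
After op 5 (move_left): buffer="fxfeafwfs" (len 9), cursors c1@0 c2@2 c3@5 c4@7, authorship 1.2..3.4.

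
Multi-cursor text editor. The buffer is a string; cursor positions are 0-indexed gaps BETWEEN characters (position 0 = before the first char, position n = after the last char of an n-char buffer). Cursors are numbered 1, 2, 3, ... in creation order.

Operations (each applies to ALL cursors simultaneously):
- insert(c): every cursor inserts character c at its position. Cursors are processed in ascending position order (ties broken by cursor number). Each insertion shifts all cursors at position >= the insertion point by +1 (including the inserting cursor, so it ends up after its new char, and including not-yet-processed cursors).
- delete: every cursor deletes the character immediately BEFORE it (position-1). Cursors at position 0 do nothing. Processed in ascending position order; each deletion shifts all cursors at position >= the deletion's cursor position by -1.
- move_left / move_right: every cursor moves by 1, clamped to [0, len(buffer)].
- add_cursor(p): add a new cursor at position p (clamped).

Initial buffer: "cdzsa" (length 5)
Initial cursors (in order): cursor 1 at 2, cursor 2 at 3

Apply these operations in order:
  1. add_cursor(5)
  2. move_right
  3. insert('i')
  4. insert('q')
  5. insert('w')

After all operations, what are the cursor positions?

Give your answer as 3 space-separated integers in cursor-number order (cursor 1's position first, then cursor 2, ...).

Answer: 6 10 14

Derivation:
After op 1 (add_cursor(5)): buffer="cdzsa" (len 5), cursors c1@2 c2@3 c3@5, authorship .....
After op 2 (move_right): buffer="cdzsa" (len 5), cursors c1@3 c2@4 c3@5, authorship .....
After op 3 (insert('i')): buffer="cdzisiai" (len 8), cursors c1@4 c2@6 c3@8, authorship ...1.2.3
After op 4 (insert('q')): buffer="cdziqsiqaiq" (len 11), cursors c1@5 c2@8 c3@11, authorship ...11.22.33
After op 5 (insert('w')): buffer="cdziqwsiqwaiqw" (len 14), cursors c1@6 c2@10 c3@14, authorship ...111.222.333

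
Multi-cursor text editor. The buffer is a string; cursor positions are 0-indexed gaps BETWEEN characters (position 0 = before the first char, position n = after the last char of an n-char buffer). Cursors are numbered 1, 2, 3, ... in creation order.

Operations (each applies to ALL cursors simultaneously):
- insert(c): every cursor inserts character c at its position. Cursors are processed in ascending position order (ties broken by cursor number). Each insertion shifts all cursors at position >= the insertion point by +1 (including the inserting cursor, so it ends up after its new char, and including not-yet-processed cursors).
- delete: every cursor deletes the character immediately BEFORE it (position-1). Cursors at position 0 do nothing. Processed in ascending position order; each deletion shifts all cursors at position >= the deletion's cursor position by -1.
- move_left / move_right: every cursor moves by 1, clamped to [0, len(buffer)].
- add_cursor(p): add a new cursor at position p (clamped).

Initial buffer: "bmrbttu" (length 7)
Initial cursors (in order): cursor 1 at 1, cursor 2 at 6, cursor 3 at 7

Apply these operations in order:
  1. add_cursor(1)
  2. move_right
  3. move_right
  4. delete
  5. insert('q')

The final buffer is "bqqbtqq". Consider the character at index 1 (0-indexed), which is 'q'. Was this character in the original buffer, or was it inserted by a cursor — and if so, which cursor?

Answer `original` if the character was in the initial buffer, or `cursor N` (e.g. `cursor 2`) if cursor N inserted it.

After op 1 (add_cursor(1)): buffer="bmrbttu" (len 7), cursors c1@1 c4@1 c2@6 c3@7, authorship .......
After op 2 (move_right): buffer="bmrbttu" (len 7), cursors c1@2 c4@2 c2@7 c3@7, authorship .......
After op 3 (move_right): buffer="bmrbttu" (len 7), cursors c1@3 c4@3 c2@7 c3@7, authorship .......
After op 4 (delete): buffer="bbt" (len 3), cursors c1@1 c4@1 c2@3 c3@3, authorship ...
After op 5 (insert('q')): buffer="bqqbtqq" (len 7), cursors c1@3 c4@3 c2@7 c3@7, authorship .14..23
Authorship (.=original, N=cursor N): . 1 4 . . 2 3
Index 1: author = 1

Answer: cursor 1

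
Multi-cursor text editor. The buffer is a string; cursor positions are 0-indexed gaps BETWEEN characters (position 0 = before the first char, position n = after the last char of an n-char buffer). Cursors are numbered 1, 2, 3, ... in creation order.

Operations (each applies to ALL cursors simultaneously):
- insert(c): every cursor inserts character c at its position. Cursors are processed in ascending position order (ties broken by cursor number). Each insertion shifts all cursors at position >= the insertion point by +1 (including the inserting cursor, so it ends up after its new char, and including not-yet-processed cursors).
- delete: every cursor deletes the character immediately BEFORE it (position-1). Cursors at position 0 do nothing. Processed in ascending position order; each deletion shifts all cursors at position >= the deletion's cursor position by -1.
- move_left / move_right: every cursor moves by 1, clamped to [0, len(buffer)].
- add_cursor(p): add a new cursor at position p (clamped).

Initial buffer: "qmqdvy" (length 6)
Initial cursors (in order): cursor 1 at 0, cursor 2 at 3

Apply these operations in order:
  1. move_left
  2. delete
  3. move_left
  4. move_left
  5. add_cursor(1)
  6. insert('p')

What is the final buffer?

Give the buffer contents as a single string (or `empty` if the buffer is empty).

After op 1 (move_left): buffer="qmqdvy" (len 6), cursors c1@0 c2@2, authorship ......
After op 2 (delete): buffer="qqdvy" (len 5), cursors c1@0 c2@1, authorship .....
After op 3 (move_left): buffer="qqdvy" (len 5), cursors c1@0 c2@0, authorship .....
After op 4 (move_left): buffer="qqdvy" (len 5), cursors c1@0 c2@0, authorship .....
After op 5 (add_cursor(1)): buffer="qqdvy" (len 5), cursors c1@0 c2@0 c3@1, authorship .....
After op 6 (insert('p')): buffer="ppqpqdvy" (len 8), cursors c1@2 c2@2 c3@4, authorship 12.3....

Answer: ppqpqdvy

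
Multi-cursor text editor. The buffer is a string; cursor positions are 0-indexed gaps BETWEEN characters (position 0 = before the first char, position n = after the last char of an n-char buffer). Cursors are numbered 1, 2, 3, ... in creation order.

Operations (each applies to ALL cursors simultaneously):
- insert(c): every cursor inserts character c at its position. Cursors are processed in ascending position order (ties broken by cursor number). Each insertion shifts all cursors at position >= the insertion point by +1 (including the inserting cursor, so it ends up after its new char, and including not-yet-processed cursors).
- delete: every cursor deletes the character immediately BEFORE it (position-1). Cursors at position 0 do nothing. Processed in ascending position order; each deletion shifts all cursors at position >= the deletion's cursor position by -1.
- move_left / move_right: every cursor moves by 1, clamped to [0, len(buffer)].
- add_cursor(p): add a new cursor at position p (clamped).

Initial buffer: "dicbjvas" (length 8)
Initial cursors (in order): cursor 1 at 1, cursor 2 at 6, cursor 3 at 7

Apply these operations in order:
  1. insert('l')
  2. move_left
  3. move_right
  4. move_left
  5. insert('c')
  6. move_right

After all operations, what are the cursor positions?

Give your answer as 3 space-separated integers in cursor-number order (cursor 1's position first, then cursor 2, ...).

After op 1 (insert('l')): buffer="dlicbjvlals" (len 11), cursors c1@2 c2@8 c3@10, authorship .1.....2.3.
After op 2 (move_left): buffer="dlicbjvlals" (len 11), cursors c1@1 c2@7 c3@9, authorship .1.....2.3.
After op 3 (move_right): buffer="dlicbjvlals" (len 11), cursors c1@2 c2@8 c3@10, authorship .1.....2.3.
After op 4 (move_left): buffer="dlicbjvlals" (len 11), cursors c1@1 c2@7 c3@9, authorship .1.....2.3.
After op 5 (insert('c')): buffer="dclicbjvclacls" (len 14), cursors c1@2 c2@9 c3@12, authorship .11.....22.33.
After op 6 (move_right): buffer="dclicbjvclacls" (len 14), cursors c1@3 c2@10 c3@13, authorship .11.....22.33.

Answer: 3 10 13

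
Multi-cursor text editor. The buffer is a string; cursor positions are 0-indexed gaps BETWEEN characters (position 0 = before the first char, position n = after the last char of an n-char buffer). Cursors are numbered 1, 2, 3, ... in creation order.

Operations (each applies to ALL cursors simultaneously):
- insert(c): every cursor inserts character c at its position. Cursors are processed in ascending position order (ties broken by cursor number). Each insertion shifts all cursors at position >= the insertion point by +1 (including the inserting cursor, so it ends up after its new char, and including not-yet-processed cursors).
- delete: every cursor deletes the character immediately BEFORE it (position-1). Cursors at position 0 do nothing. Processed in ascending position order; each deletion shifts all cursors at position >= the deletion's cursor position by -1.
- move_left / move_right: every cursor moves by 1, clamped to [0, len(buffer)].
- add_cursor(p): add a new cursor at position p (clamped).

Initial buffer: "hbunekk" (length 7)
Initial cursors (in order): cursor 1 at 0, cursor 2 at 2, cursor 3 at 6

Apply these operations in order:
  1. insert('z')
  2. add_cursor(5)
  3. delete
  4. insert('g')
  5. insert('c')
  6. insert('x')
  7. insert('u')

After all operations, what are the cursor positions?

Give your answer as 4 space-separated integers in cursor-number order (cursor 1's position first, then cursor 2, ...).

After op 1 (insert('z')): buffer="zhbzunekzk" (len 10), cursors c1@1 c2@4 c3@9, authorship 1..2....3.
After op 2 (add_cursor(5)): buffer="zhbzunekzk" (len 10), cursors c1@1 c2@4 c4@5 c3@9, authorship 1..2....3.
After op 3 (delete): buffer="hbnekk" (len 6), cursors c1@0 c2@2 c4@2 c3@5, authorship ......
After op 4 (insert('g')): buffer="ghbggnekgk" (len 10), cursors c1@1 c2@5 c4@5 c3@9, authorship 1..24...3.
After op 5 (insert('c')): buffer="gchbggccnekgck" (len 14), cursors c1@2 c2@8 c4@8 c3@13, authorship 11..2424...33.
After op 6 (insert('x')): buffer="gcxhbggccxxnekgcxk" (len 18), cursors c1@3 c2@11 c4@11 c3@17, authorship 111..242424...333.
After op 7 (insert('u')): buffer="gcxuhbggccxxuunekgcxuk" (len 22), cursors c1@4 c2@14 c4@14 c3@21, authorship 1111..24242424...3333.

Answer: 4 14 21 14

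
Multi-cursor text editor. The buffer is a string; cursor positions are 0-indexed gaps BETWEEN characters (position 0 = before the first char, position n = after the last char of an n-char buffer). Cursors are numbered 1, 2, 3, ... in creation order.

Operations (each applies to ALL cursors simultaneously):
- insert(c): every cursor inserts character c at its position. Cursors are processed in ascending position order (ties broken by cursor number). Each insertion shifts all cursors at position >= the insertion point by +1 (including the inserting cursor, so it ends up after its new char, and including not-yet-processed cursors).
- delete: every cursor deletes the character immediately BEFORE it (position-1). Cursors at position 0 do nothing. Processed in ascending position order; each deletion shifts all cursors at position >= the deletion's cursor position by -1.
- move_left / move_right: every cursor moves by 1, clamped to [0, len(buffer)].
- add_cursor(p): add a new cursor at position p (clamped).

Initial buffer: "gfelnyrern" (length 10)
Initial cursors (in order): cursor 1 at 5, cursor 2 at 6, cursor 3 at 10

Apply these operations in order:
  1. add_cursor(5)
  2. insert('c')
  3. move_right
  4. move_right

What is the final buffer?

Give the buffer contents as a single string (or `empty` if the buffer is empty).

Answer: gfelnccycrernc

Derivation:
After op 1 (add_cursor(5)): buffer="gfelnyrern" (len 10), cursors c1@5 c4@5 c2@6 c3@10, authorship ..........
After op 2 (insert('c')): buffer="gfelnccycrernc" (len 14), cursors c1@7 c4@7 c2@9 c3@14, authorship .....14.2....3
After op 3 (move_right): buffer="gfelnccycrernc" (len 14), cursors c1@8 c4@8 c2@10 c3@14, authorship .....14.2....3
After op 4 (move_right): buffer="gfelnccycrernc" (len 14), cursors c1@9 c4@9 c2@11 c3@14, authorship .....14.2....3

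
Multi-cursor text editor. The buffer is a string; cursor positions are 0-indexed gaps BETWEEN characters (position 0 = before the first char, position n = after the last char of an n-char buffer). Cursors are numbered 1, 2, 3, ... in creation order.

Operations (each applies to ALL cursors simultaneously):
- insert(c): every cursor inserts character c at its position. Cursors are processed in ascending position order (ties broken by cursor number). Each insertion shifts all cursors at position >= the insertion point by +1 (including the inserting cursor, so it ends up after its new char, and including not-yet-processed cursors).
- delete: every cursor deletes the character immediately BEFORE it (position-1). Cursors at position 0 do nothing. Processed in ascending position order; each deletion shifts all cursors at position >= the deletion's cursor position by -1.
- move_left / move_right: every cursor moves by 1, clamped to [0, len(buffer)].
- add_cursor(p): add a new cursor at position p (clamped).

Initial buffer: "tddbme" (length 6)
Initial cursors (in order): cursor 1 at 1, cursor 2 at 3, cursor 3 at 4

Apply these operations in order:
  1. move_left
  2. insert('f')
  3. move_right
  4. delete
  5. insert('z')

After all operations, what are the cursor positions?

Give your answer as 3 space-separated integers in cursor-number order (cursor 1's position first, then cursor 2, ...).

After op 1 (move_left): buffer="tddbme" (len 6), cursors c1@0 c2@2 c3@3, authorship ......
After op 2 (insert('f')): buffer="ftdfdfbme" (len 9), cursors c1@1 c2@4 c3@6, authorship 1..2.3...
After op 3 (move_right): buffer="ftdfdfbme" (len 9), cursors c1@2 c2@5 c3@7, authorship 1..2.3...
After op 4 (delete): buffer="fdffme" (len 6), cursors c1@1 c2@3 c3@4, authorship 1.23..
After op 5 (insert('z')): buffer="fzdfzfzme" (len 9), cursors c1@2 c2@5 c3@7, authorship 11.2233..

Answer: 2 5 7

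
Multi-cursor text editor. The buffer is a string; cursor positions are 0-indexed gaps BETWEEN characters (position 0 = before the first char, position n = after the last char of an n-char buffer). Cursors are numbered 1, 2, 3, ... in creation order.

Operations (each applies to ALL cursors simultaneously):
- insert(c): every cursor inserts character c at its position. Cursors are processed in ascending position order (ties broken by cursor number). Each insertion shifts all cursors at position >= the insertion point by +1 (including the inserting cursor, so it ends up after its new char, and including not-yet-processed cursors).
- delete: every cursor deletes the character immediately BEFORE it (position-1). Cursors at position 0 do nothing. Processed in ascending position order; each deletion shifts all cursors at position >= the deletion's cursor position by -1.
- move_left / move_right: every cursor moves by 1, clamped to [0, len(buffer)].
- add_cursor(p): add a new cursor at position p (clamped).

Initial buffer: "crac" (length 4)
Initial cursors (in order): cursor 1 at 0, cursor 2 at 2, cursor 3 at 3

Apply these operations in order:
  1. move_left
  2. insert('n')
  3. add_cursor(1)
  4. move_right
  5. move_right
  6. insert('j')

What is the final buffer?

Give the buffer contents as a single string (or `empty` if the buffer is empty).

Answer: ncnjjrnjacj

Derivation:
After op 1 (move_left): buffer="crac" (len 4), cursors c1@0 c2@1 c3@2, authorship ....
After op 2 (insert('n')): buffer="ncnrnac" (len 7), cursors c1@1 c2@3 c3@5, authorship 1.2.3..
After op 3 (add_cursor(1)): buffer="ncnrnac" (len 7), cursors c1@1 c4@1 c2@3 c3@5, authorship 1.2.3..
After op 4 (move_right): buffer="ncnrnac" (len 7), cursors c1@2 c4@2 c2@4 c3@6, authorship 1.2.3..
After op 5 (move_right): buffer="ncnrnac" (len 7), cursors c1@3 c4@3 c2@5 c3@7, authorship 1.2.3..
After op 6 (insert('j')): buffer="ncnjjrnjacj" (len 11), cursors c1@5 c4@5 c2@8 c3@11, authorship 1.214.32..3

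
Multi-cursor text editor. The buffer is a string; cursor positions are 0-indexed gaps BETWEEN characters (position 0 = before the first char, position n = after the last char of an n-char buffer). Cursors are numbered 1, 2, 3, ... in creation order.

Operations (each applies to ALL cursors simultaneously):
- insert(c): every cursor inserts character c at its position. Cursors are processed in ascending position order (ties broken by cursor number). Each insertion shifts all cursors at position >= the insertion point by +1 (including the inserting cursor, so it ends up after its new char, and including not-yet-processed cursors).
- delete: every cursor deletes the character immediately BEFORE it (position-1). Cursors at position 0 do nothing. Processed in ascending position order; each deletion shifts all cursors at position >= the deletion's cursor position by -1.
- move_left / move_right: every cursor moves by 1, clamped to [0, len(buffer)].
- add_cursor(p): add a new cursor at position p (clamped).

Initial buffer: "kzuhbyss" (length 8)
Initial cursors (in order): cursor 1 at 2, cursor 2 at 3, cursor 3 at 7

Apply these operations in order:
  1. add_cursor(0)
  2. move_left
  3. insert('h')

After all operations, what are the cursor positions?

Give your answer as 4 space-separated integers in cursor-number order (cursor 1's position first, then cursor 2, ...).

After op 1 (add_cursor(0)): buffer="kzuhbyss" (len 8), cursors c4@0 c1@2 c2@3 c3@7, authorship ........
After op 2 (move_left): buffer="kzuhbyss" (len 8), cursors c4@0 c1@1 c2@2 c3@6, authorship ........
After op 3 (insert('h')): buffer="hkhzhuhbyhss" (len 12), cursors c4@1 c1@3 c2@5 c3@10, authorship 4.1.2....3..

Answer: 3 5 10 1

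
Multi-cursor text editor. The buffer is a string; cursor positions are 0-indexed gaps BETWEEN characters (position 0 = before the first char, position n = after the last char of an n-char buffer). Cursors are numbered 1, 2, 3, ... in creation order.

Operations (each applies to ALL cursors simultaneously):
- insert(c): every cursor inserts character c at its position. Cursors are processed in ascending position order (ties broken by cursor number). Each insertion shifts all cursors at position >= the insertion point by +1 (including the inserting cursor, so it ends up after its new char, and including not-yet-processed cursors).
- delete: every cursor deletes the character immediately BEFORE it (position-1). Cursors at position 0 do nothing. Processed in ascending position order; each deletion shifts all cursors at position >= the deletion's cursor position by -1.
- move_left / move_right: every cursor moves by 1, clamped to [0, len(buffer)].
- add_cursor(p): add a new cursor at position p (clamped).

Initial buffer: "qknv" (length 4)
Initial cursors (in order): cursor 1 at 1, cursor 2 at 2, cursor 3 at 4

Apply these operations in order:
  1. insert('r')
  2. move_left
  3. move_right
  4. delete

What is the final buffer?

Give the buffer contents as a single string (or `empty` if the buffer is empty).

Answer: qknv

Derivation:
After op 1 (insert('r')): buffer="qrkrnvr" (len 7), cursors c1@2 c2@4 c3@7, authorship .1.2..3
After op 2 (move_left): buffer="qrkrnvr" (len 7), cursors c1@1 c2@3 c3@6, authorship .1.2..3
After op 3 (move_right): buffer="qrkrnvr" (len 7), cursors c1@2 c2@4 c3@7, authorship .1.2..3
After op 4 (delete): buffer="qknv" (len 4), cursors c1@1 c2@2 c3@4, authorship ....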